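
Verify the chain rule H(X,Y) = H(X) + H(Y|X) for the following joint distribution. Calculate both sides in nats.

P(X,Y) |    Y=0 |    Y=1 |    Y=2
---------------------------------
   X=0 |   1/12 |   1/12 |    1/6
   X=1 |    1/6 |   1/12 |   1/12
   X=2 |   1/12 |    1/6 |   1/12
H(X,Y) = 2.1383, H(X) = 1.0986, H(Y|X) = 1.0397 (all in nats)

Chain rule: H(X,Y) = H(X) + H(Y|X)

Left side — joint entropy directly:
H(X,Y) = -Σ p(x,y) log p(x,y) = 2.1383 nats

Right side — compute H(Y|X) from the conditional distributions:
P(X) = (1/3, 1/3, 1/3), so H(X) = 1.0986 nats
H(Y|X) = Σ_x P(X=x) · H(Y|X=x):
  P(Y|X=0) = (1/4, 1/4, 1/2), H(Y|X=0) = 1.0397, weight P(X=0) = 1/3
  P(Y|X=1) = (1/2, 1/4, 1/4), H(Y|X=1) = 1.0397, weight P(X=1) = 1/3
  P(Y|X=2) = (1/4, 1/2, 1/4), H(Y|X=2) = 1.0397, weight P(X=2) = 1/3
H(Y|X) = 1.0397 nats

H(X) + H(Y|X) = 1.0986 + 1.0397 = 2.1383 nats

Both sides equal 2.1383 nats. ✓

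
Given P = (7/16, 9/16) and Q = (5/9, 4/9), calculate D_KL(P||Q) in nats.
0.0280 nats

KL divergence: D_KL(P||Q) = Σ p(x) log(p(x)/q(x))

Computing term by term:
  x=0: 7/16 × log_e[(7/16)/(5/9)] = 7/16 × -0.2389 = -0.1045
  x=1: 9/16 × log_e[(9/16)/(4/9)] = 9/16 × 0.2356 = 0.1325

D_KL(P||Q) = 0.0280 nats

Note: KL divergence is always non-negative and equals 0 iff P = Q.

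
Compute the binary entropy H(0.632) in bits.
0.9491 bits

The binary entropy function is:
H(p) = -p log(p) - (1-p) log(1-p)

H(0.632) = -0.632 × log_2(0.632) - 0.368 × log_2(0.368)
H(0.632) = 0.9491 bits

Note: Binary entropy is maximized at p=0.5 (H=1 bit) and minimized at p=0 or p=1 (H=0).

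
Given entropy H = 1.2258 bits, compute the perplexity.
2.3389

Perplexity is 2^H (or exp(H) for natural log).

H = 1.2258 bits
Perplexity = 2^1.2258 = 2.3389

Interpretation: The model's uncertainty is equivalent to choosing uniformly among 2.3 options.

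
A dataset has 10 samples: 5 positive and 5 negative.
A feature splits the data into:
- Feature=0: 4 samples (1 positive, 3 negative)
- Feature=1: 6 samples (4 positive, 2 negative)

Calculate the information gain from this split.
0.1245 bits

Information Gain = H(Y) - H(Y|Feature)

Before split:
P(positive) = 5/10 = 0.5000
H(Y) = 1.0000 bits

After split:
Feature=0: H = 0.8113 bits (weight = 4/10)
Feature=1: H = 0.9183 bits (weight = 6/10)
H(Y|Feature) = (4/10)×0.8113 + (6/10)×0.9183 = 0.8755 bits

Information Gain = 1.0000 - 0.8755 = 0.1245 bits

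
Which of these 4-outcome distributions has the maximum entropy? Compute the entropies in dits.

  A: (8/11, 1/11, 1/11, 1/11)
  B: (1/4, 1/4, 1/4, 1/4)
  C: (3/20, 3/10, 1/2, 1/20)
B

For a discrete distribution over n outcomes, entropy is maximized by the uniform distribution.

Computing entropies:
H(A) = 0.3846 dits
H(B) = 0.6021 dits
H(C) = 0.4960 dits

The uniform distribution (where all probabilities equal 1/4) achieves the maximum entropy of log_10(4) = 0.6021 dits.

Distribution B has the highest entropy.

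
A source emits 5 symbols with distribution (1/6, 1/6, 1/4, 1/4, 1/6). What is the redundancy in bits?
0.0294 bits

Redundancy measures how far a source is from maximum entropy:
R = H_max - H(X)

Maximum entropy for 5 symbols: H_max = log_2(5) = 2.3219 bits
Actual entropy: H(X) = 2.2925 bits
Redundancy: R = 2.3219 - 2.2925 = 0.0294 bits

This redundancy represents potential for compression: the source could be compressed by 0.0294 bits per symbol.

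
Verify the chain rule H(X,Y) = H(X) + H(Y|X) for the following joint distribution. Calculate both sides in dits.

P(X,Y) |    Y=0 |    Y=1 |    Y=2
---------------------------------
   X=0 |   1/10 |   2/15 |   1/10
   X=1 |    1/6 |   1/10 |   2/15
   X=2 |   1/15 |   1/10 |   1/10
H(X,Y) = 0.9414, H(X) = 0.4713, H(Y|X) = 0.4702 (all in dits)

Chain rule: H(X,Y) = H(X) + H(Y|X)

Left side — joint entropy directly:
H(X,Y) = -Σ p(x,y) log p(x,y) = 0.9414 dits

Right side — compute H(Y|X) from the conditional distributions:
P(X) = (1/3, 2/5, 4/15), so H(X) = 0.4713 dits
H(Y|X) = Σ_x P(X=x) · H(Y|X=x):
  P(Y|X=0) = (3/10, 2/5, 3/10), H(Y|X=0) = 0.4729, weight P(X=0) = 1/3
  P(Y|X=1) = (5/12, 1/4, 1/3), H(Y|X=1) = 0.4680, weight P(X=1) = 2/5
  P(Y|X=2) = (1/4, 3/8, 3/8), H(Y|X=2) = 0.4700, weight P(X=2) = 4/15
H(Y|X) = 0.4702 dits

H(X) + H(Y|X) = 0.4713 + 0.4702 = 0.9414 dits

Both sides equal 0.9414 dits. ✓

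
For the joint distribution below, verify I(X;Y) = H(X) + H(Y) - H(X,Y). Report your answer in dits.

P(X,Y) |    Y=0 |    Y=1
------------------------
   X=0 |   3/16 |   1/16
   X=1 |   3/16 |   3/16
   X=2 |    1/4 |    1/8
I(X;Y) = 0.0097 dits

Mutual information has multiple equivalent forms:
- I(X;Y) = H(X) - H(X|Y)
- I(X;Y) = H(Y) - H(Y|X)
- I(X;Y) = H(X) + H(Y) - H(X,Y)

Computing all quantities:
H(X) = 0.4700, H(Y) = 0.2873, H(X,Y) = 0.7476
H(X|Y) = 0.4603, H(Y|X) = 0.2776

Verification:
H(X) - H(X|Y) = 0.4700 - 0.4603 = 0.0097
H(Y) - H(Y|X) = 0.2873 - 0.2776 = 0.0097
H(X) + H(Y) - H(X,Y) = 0.4700 + 0.2873 - 0.7476 = 0.0097

All forms give I(X;Y) = 0.0097 dits. ✓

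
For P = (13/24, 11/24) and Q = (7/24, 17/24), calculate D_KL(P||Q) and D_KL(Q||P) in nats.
D_KL(P||Q) = 0.1358, D_KL(Q||P) = 0.1278

KL divergence is not symmetric: D_KL(P||Q) ≠ D_KL(Q||P) in general.

D_KL(P||Q) = 0.1358 nats
D_KL(Q||P) = 0.1278 nats

No, they are not equal!

This asymmetry is why KL divergence is not a true distance metric.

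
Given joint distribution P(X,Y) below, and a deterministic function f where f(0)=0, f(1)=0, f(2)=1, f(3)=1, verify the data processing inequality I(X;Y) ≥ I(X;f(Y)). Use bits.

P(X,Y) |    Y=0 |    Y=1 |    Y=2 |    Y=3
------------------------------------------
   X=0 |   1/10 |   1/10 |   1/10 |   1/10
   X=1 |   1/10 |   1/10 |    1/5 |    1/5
I(X;Y) = 0.0200, I(X;f(Y)) = 0.0200, inequality holds: 0.0200 ≥ 0.0200

Data Processing Inequality: For any Markov chain X → Y → Z, we have I(X;Y) ≥ I(X;Z).

Here Z = f(Y) is a deterministic function of Y, forming X → Y → Z.

Original I(X;Y) = 0.0200 bits

After applying f:
P(X,Z) where Z=f(Y):
- P(X,Z=0) = P(X,Y=0) + P(X,Y=1)
- P(X,Z=1) = P(X,Y=2) + P(X,Y=3)

I(X;Z) = I(X;f(Y)) = 0.0200 bits

Verification: 0.0200 ≥ 0.0200 ✓

Information cannot be created by processing; the function f can only lose information about X.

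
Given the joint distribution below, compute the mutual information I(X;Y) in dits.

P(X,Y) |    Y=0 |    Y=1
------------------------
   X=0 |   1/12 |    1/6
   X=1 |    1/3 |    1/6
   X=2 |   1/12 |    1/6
0.0246 dits

Mutual information: I(X;Y) = H(X) + H(Y) - H(X,Y)

Marginals:
P(X) = (1/4, 1/2, 1/4), H(X) = 0.4515 dits
P(Y) = (1/2, 1/2), H(Y) = 0.3010 dits

Joint entropy: H(X,Y) = 0.7280 dits

I(X;Y) = 0.4515 + 0.3010 - 0.7280 = 0.0246 dits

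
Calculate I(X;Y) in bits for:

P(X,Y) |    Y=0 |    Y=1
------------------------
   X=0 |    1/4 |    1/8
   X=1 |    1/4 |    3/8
0.0488 bits

Mutual information: I(X;Y) = H(X) + H(Y) - H(X,Y)

Marginals:
P(X) = (3/8, 5/8), H(X) = 0.9544 bits
P(Y) = (1/2, 1/2), H(Y) = 1.0000 bits

Joint entropy: H(X,Y) = 1.9056 bits

I(X;Y) = 0.9544 + 1.0000 - 1.9056 = 0.0488 bits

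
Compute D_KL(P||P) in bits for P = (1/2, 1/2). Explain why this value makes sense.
0.0000 bits

KL divergence satisfies the Gibbs inequality: D_KL(P||Q) ≥ 0 for all distributions P, Q.

D_KL(P||Q) = Σ p(x) log(p(x)/q(x))
Each term is p(x) × log_2(p(x)/p(x)) = p(x) × log_2(1) = 0, so the sum is 0.
D_KL(P||Q) = 0.0000 bits

When P = Q, the KL divergence is exactly 0, as there is no 'divergence' between identical distributions.

This non-negativity is a fundamental property: relative entropy cannot be negative because it measures how different Q is from P.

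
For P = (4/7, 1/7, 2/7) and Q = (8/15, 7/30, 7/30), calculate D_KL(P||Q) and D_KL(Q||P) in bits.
D_KL(P||Q) = 0.0392, D_KL(Q||P) = 0.0439

KL divergence is not symmetric: D_KL(P||Q) ≠ D_KL(Q||P) in general.

D_KL(P||Q) = 0.0392 bits
D_KL(Q||P) = 0.0439 bits

No, they are not equal!

This asymmetry is why KL divergence is not a true distance metric.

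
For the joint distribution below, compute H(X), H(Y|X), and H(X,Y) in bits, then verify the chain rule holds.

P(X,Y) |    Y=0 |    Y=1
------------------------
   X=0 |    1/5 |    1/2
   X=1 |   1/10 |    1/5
H(X,Y) = 1.7610, H(X) = 0.8813, H(Y|X) = 0.8797 (all in bits)

Chain rule: H(X,Y) = H(X) + H(Y|X)

Left side — joint entropy directly:
H(X,Y) = -Σ p(x,y) log p(x,y) = 1.7610 bits

Right side — compute H(Y|X) from the conditional distributions:
P(X) = (7/10, 3/10), so H(X) = 0.8813 bits
H(Y|X) = Σ_x P(X=x) · H(Y|X=x):
  P(Y|X=0) = (2/7, 5/7), H(Y|X=0) = 0.8631, weight P(X=0) = 7/10
  P(Y|X=1) = (1/3, 2/3), H(Y|X=1) = 0.9183, weight P(X=1) = 3/10
H(Y|X) = 0.8797 bits

H(X) + H(Y|X) = 0.8813 + 0.8797 = 1.7610 bits

Both sides equal 1.7610 bits. ✓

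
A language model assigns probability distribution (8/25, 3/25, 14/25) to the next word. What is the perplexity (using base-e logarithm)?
2.5696

Perplexity is e^H (or exp(H) for natural log).

First, H = -Σ p log p = 0.9437 nats
Perplexity = e^0.9437 = 2.5696

Interpretation: The model's uncertainty is equivalent to choosing uniformly among 2.6 options.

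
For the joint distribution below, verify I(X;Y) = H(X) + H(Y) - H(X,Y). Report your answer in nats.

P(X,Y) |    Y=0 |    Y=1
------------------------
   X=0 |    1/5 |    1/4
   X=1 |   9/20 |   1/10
I(X;Y) = 0.0775 nats

Mutual information has multiple equivalent forms:
- I(X;Y) = H(X) - H(X|Y)
- I(X;Y) = H(Y) - H(Y|X)
- I(X;Y) = H(X) + H(Y) - H(X,Y)

Computing all quantities:
H(X) = 0.6881, H(Y) = 0.6474, H(X,Y) = 1.2580
H(X|Y) = 0.6106, H(Y|X) = 0.5699

Verification:
H(X) - H(X|Y) = 0.6881 - 0.6106 = 0.0775
H(Y) - H(Y|X) = 0.6474 - 0.5699 = 0.0775
H(X) + H(Y) - H(X,Y) = 0.6881 + 0.6474 - 1.2580 = 0.0775

All forms give I(X;Y) = 0.0775 nats. ✓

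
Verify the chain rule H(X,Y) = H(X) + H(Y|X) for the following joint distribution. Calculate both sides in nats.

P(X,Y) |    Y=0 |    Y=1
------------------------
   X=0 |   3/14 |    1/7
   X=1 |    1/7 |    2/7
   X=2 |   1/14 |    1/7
H(X,Y) = 1.7105, H(X) = 1.0609, H(Y|X) = 0.6495 (all in nats)

Chain rule: H(X,Y) = H(X) + H(Y|X)

Left side — joint entropy directly:
H(X,Y) = -Σ p(x,y) log p(x,y) = 1.7105 nats

Right side — compute H(Y|X) from the conditional distributions:
P(X) = (5/14, 3/7, 3/14), so H(X) = 1.0609 nats
H(Y|X) = Σ_x P(X=x) · H(Y|X=x):
  P(Y|X=0) = (3/5, 2/5), H(Y|X=0) = 0.6730, weight P(X=0) = 5/14
  P(Y|X=1) = (1/3, 2/3), H(Y|X=1) = 0.6365, weight P(X=1) = 3/7
  P(Y|X=2) = (1/3, 2/3), H(Y|X=2) = 0.6365, weight P(X=2) = 3/14
H(Y|X) = 0.6495 nats

H(X) + H(Y|X) = 1.0609 + 0.6495 = 1.7105 nats

Both sides equal 1.7105 nats. ✓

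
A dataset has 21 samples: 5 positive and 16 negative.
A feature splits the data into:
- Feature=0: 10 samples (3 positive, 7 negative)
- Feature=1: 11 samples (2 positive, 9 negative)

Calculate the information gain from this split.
0.0139 bits

Information Gain = H(Y) - H(Y|Feature)

Before split:
P(positive) = 5/21 = 0.2381
H(Y) = 0.7919 bits

After split:
Feature=0: H = 0.8813 bits (weight = 10/21)
Feature=1: H = 0.6840 bits (weight = 11/21)
H(Y|Feature) = (10/21)×0.8813 + (11/21)×0.6840 = 0.7780 bits

Information Gain = 0.7919 - 0.7780 = 0.0139 bits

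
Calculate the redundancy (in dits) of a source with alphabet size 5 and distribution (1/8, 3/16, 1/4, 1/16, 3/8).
0.0643 dits

Redundancy measures how far a source is from maximum entropy:
R = H_max - H(X)

Maximum entropy for 5 symbols: H_max = log_10(5) = 0.6990 dits
Actual entropy: H(X) = 0.6347 dits
Redundancy: R = 0.6990 - 0.6347 = 0.0643 dits

This redundancy represents potential for compression: the source could be compressed by 0.0643 dits per symbol.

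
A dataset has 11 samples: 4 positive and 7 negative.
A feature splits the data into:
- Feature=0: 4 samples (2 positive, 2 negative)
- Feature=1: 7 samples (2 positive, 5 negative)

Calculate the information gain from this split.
0.0328 bits

Information Gain = H(Y) - H(Y|Feature)

Before split:
P(positive) = 4/11 = 0.3636
H(Y) = 0.9457 bits

After split:
Feature=0: H = 1.0000 bits (weight = 4/11)
Feature=1: H = 0.8631 bits (weight = 7/11)
H(Y|Feature) = (4/11)×1.0000 + (7/11)×0.8631 = 0.9129 bits

Information Gain = 0.9457 - 0.9129 = 0.0328 bits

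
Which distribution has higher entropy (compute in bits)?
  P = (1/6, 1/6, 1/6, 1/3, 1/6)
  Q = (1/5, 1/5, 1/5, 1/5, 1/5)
Q

Computing entropies in bits:
H(P) = 2.2516
H(Q) = 2.3219

Distribution Q has higher entropy.

Intuition: The distribution closer to uniform (more spread out) has higher entropy.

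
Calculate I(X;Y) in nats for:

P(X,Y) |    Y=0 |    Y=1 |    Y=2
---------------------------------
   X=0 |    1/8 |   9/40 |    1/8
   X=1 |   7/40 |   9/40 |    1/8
0.0029 nats

Mutual information: I(X;Y) = H(X) + H(Y) - H(X,Y)

Marginals:
P(X) = (19/40, 21/40), H(X) = 0.6919 nats
P(Y) = (3/10, 9/20, 1/4), H(Y) = 1.0671 nats

Joint entropy: H(X,Y) = 1.7561 nats

I(X;Y) = 0.6919 + 1.0671 - 1.7561 = 0.0029 nats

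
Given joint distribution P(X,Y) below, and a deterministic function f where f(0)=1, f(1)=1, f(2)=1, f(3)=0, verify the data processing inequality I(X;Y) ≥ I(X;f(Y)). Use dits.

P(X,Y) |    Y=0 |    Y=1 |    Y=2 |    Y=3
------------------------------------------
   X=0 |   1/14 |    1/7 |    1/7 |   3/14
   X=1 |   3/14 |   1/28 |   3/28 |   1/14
I(X;Y) = 0.0441, I(X;f(Y)) = 0.0118, inequality holds: 0.0441 ≥ 0.0118

Data Processing Inequality: For any Markov chain X → Y → Z, we have I(X;Y) ≥ I(X;Z).

Here Z = f(Y) is a deterministic function of Y, forming X → Y → Z.

Original I(X;Y) = 0.0441 dits

After applying f:
P(X,Z) where Z=f(Y):
- P(X,Z=0) = P(X,Y=3)
- P(X,Z=1) = P(X,Y=0) + P(X,Y=1) + P(X,Y=2)

I(X;Z) = I(X;f(Y)) = 0.0118 dits

Verification: 0.0441 ≥ 0.0118 ✓

Information cannot be created by processing; the function f can only lose information about X.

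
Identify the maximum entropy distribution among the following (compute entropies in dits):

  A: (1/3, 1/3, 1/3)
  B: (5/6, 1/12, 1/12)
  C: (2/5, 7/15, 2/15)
A

For a discrete distribution over n outcomes, entropy is maximized by the uniform distribution.

Computing entropies:
H(A) = 0.4771 dits
H(B) = 0.2458 dits
H(C) = 0.4303 dits

The uniform distribution (where all probabilities equal 1/3) achieves the maximum entropy of log_10(3) = 0.4771 dits.

Distribution A has the highest entropy.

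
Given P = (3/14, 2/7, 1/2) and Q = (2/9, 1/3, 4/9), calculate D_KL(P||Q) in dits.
0.0031 dits

KL divergence: D_KL(P||Q) = Σ p(x) log(p(x)/q(x))

Computing term by term:
  x=0: 3/14 × log_10[(3/14)/(2/9)] = 3/14 × -0.0158 = -0.0034
  x=1: 2/7 × log_10[(2/7)/(1/3)] = 2/7 × -0.0669 = -0.0191
  x=2: 1/2 × log_10[(1/2)/(4/9)] = 1/2 × 0.0512 = 0.0256

D_KL(P||Q) = 0.0031 dits

Note: KL divergence is always non-negative and equals 0 iff P = Q.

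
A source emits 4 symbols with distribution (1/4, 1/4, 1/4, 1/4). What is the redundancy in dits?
0.0000 dits

Redundancy measures how far a source is from maximum entropy:
R = H_max - H(X)

Maximum entropy for 4 symbols: H_max = log_10(4) = 0.6021 dits
Actual entropy: H(X) = 0.6021 dits
Redundancy: R = 0.6021 - 0.6021 = 0.0000 dits

This redundancy represents potential for compression: the source could be compressed by 0.0000 dits per symbol.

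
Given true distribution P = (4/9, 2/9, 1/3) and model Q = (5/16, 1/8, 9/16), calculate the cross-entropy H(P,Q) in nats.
1.1708 nats

Cross-entropy: H(P,Q) = -Σ p(x) log q(x)

Alternatively: H(P,Q) = H(P) + D_KL(P||Q)
H(P) = 1.0609 nats
D_KL(P||Q) = 0.1100 nats

H(P,Q) = 1.0609 + 0.1100 = 1.1708 nats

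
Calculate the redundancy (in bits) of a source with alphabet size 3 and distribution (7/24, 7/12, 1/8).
0.2379 bits

Redundancy measures how far a source is from maximum entropy:
R = H_max - H(X)

Maximum entropy for 3 symbols: H_max = log_2(3) = 1.5850 bits
Actual entropy: H(X) = 1.3471 bits
Redundancy: R = 1.5850 - 1.3471 = 0.2379 bits

This redundancy represents potential for compression: the source could be compressed by 0.2379 bits per symbol.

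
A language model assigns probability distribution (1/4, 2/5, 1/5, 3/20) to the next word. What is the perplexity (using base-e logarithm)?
3.7417

Perplexity is e^H (or exp(H) for natural log).

First, H = -Σ p log p = 1.3195 nats
Perplexity = e^1.3195 = 3.7417

Interpretation: The model's uncertainty is equivalent to choosing uniformly among 3.7 options.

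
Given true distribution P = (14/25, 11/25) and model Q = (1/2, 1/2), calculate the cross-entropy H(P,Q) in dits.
0.3010 dits

Cross-entropy: H(P,Q) = -Σ p(x) log q(x)

Alternatively: H(P,Q) = H(P) + D_KL(P||Q)
H(P) = 0.2979 dits
D_KL(P||Q) = 0.0031 dits

H(P,Q) = 0.2979 + 0.0031 = 0.3010 dits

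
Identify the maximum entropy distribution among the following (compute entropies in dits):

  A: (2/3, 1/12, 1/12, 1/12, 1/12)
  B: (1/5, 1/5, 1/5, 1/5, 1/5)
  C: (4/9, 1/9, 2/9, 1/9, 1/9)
B

For a discrete distribution over n outcomes, entropy is maximized by the uniform distribution.

Computing entropies:
H(A) = 0.4771 dits
H(B) = 0.6990 dits
H(C) = 0.6198 dits

The uniform distribution (where all probabilities equal 1/5) achieves the maximum entropy of log_10(5) = 0.6990 dits.

Distribution B has the highest entropy.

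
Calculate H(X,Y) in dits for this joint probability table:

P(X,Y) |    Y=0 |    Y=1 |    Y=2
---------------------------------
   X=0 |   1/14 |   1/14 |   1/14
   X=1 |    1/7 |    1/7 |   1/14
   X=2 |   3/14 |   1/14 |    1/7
0.9149 dits

Joint entropy is H(X,Y) = -Σ_{x,y} p(x,y) log p(x,y).

Summing over all non-zero entries:
H(X,Y) = -[1/14·log_10(1/14) + 1/14·log_10(1/14) + 1/14·log_10(1/14) + 1/7·log_10(1/7) + 1/7·log_10(1/7) + 1/14·log_10(1/14) + 3/14·log_10(3/14) + 1/14·log_10(1/14) + 1/7·log_10(1/7)]
H(X,Y) = 0.9149 dits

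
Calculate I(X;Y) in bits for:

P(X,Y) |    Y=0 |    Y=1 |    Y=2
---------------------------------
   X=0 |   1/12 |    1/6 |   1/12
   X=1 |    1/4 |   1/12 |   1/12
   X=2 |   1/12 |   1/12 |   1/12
0.0871 bits

Mutual information: I(X;Y) = H(X) + H(Y) - H(X,Y)

Marginals:
P(X) = (1/3, 5/12, 1/4), H(X) = 1.5546 bits
P(Y) = (5/12, 1/3, 1/4), H(Y) = 1.5546 bits

Joint entropy: H(X,Y) = 3.0221 bits

I(X;Y) = 1.5546 + 1.5546 - 3.0221 = 0.0871 bits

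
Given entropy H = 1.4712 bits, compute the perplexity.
2.7725

Perplexity is 2^H (or exp(H) for natural log).

H = 1.4712 bits
Perplexity = 2^1.4712 = 2.7725

Interpretation: The model's uncertainty is equivalent to choosing uniformly among 2.8 options.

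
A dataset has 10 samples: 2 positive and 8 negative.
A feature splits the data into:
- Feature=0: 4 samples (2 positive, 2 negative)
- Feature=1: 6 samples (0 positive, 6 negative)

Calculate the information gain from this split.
0.3219 bits

Information Gain = H(Y) - H(Y|Feature)

Before split:
P(positive) = 2/10 = 0.2000
H(Y) = 0.7219 bits

After split:
Feature=0: H = 1.0000 bits (weight = 4/10)
Feature=1: H = 0.0000 bits (weight = 6/10)
H(Y|Feature) = (4/10)×1.0000 + (6/10)×0.0000 = 0.4000 bits

Information Gain = 0.7219 - 0.4000 = 0.3219 bits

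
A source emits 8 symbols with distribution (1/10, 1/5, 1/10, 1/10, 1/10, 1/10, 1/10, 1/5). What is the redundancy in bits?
0.0781 bits

Redundancy measures how far a source is from maximum entropy:
R = H_max - H(X)

Maximum entropy for 8 symbols: H_max = log_2(8) = 3.0000 bits
Actual entropy: H(X) = 2.9219 bits
Redundancy: R = 3.0000 - 2.9219 = 0.0781 bits

This redundancy represents potential for compression: the source could be compressed by 0.0781 bits per symbol.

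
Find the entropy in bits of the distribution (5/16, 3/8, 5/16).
1.5794 bits

Shannon entropy is H(X) = -Σ p(x) log p(x).

For P = (5/16, 3/8, 5/16):
H = -5/16 × log_2(5/16) -3/8 × log_2(3/8) -5/16 × log_2(5/16)
H = 1.5794 bits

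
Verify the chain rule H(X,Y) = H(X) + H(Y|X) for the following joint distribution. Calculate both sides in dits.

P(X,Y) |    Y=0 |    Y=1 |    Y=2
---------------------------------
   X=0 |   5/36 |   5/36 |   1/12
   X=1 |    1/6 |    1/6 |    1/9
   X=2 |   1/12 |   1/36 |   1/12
H(X,Y) = 0.9166, H(X) = 0.4546, H(Y|X) = 0.4620 (all in dits)

Chain rule: H(X,Y) = H(X) + H(Y|X)

Left side — joint entropy directly:
H(X,Y) = -Σ p(x,y) log p(x,y) = 0.9166 dits

Right side — compute H(Y|X) from the conditional distributions:
P(X) = (13/36, 4/9, 7/36), so H(X) = 0.4546 dits
H(Y|X) = Σ_x P(X=x) · H(Y|X=x):
  P(Y|X=0) = (5/13, 5/13, 3/13), H(Y|X=0) = 0.4662, weight P(X=0) = 13/36
  P(Y|X=1) = (3/8, 3/8, 1/4), H(Y|X=1) = 0.4700, weight P(X=1) = 4/9
  P(Y|X=2) = (3/7, 1/7, 3/7), H(Y|X=2) = 0.4361, weight P(X=2) = 7/36
H(Y|X) = 0.4620 dits

H(X) + H(Y|X) = 0.4546 + 0.4620 = 0.9166 dits

Both sides equal 0.9166 dits. ✓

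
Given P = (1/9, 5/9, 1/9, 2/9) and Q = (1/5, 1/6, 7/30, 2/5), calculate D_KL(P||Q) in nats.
0.3905 nats

KL divergence: D_KL(P||Q) = Σ p(x) log(p(x)/q(x))

Computing term by term:
  x=0: 1/9 × log_e[(1/9)/(1/5)] = 1/9 × -0.5878 = -0.0653
  x=1: 5/9 × log_e[(5/9)/(1/6)] = 5/9 × 1.2040 = 0.6689
  x=2: 1/9 × log_e[(1/9)/(7/30)] = 1/9 × -0.7419 = -0.0824
  x=3: 2/9 × log_e[(2/9)/(2/5)] = 2/9 × -0.5878 = -0.1306

D_KL(P||Q) = 0.3905 nats

Note: KL divergence is always non-negative and equals 0 iff P = Q.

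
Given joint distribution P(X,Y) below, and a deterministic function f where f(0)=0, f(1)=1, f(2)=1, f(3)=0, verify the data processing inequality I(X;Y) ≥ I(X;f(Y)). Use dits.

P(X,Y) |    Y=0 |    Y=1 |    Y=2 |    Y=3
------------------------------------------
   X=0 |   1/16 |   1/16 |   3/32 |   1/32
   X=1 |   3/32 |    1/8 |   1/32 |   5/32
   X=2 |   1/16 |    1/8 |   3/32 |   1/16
I(X;Y) = 0.0300, I(X;f(Y)) = 0.0129, inequality holds: 0.0300 ≥ 0.0129

Data Processing Inequality: For any Markov chain X → Y → Z, we have I(X;Y) ≥ I(X;Z).

Here Z = f(Y) is a deterministic function of Y, forming X → Y → Z.

Original I(X;Y) = 0.0300 dits

After applying f:
P(X,Z) where Z=f(Y):
- P(X,Z=0) = P(X,Y=0) + P(X,Y=3)
- P(X,Z=1) = P(X,Y=1) + P(X,Y=2)

I(X;Z) = I(X;f(Y)) = 0.0129 dits

Verification: 0.0300 ≥ 0.0129 ✓

Information cannot be created by processing; the function f can only lose information about X.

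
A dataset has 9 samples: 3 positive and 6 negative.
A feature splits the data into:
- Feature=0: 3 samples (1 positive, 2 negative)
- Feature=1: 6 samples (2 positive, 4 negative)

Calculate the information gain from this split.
0.0000 bits

Information Gain = H(Y) - H(Y|Feature)

Before split:
P(positive) = 3/9 = 0.3333
H(Y) = 0.9183 bits

After split:
Feature=0: H = 0.9183 bits (weight = 3/9)
Feature=1: H = 0.9183 bits (weight = 6/9)
H(Y|Feature) = (3/9)×0.9183 + (6/9)×0.9183 = 0.9183 bits

Information Gain = 0.9183 - 0.9183 = 0.0000 bits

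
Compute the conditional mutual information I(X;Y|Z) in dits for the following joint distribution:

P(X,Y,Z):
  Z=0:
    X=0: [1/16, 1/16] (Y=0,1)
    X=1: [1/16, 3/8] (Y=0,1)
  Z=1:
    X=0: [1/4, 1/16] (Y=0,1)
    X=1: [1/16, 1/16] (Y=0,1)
0.0220 dits

Conditional mutual information: I(X;Y|Z) = H(X|Z) + H(Y|Z) - H(X,Y|Z)

H(Z) = 0.2976
H(X,Z) = 0.5407 → H(X|Z) = 0.2431
H(Y,Z) = 0.5407 → H(Y|Z) = 0.2431
H(X,Y,Z) = 0.7618 → H(X,Y|Z) = 0.4642

I(X;Y|Z) = 0.2431 + 0.2431 - 0.4642 = 0.0220 dits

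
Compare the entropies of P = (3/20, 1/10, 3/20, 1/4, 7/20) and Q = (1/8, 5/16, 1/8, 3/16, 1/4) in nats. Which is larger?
Q

Computing entropies in nats:
H(P) = 1.5134
H(Q) = 1.5438

Distribution Q has higher entropy.

Intuition: The distribution closer to uniform (more spread out) has higher entropy.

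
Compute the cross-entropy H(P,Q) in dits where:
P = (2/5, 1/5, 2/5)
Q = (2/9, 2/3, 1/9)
0.6782 dits

Cross-entropy: H(P,Q) = -Σ p(x) log q(x)

Alternatively: H(P,Q) = H(P) + D_KL(P||Q)
H(P) = 0.4581 dits
D_KL(P||Q) = 0.2201 dits

H(P,Q) = 0.4581 + 0.2201 = 0.6782 dits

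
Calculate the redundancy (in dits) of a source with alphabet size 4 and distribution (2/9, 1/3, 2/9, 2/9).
0.0075 dits

Redundancy measures how far a source is from maximum entropy:
R = H_max - H(X)

Maximum entropy for 4 symbols: H_max = log_10(4) = 0.6021 dits
Actual entropy: H(X) = 0.5945 dits
Redundancy: R = 0.6021 - 0.5945 = 0.0075 dits

This redundancy represents potential for compression: the source could be compressed by 0.0075 dits per symbol.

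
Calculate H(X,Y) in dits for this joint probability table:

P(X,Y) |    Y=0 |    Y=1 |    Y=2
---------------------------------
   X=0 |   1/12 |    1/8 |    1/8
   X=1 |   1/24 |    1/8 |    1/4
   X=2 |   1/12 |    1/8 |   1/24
0.8969 dits

Joint entropy is H(X,Y) = -Σ_{x,y} p(x,y) log p(x,y).

Summing over all non-zero entries:
H(X,Y) = -[1/12·log_10(1/12) + 1/8·log_10(1/8) + 1/8·log_10(1/8) + 1/24·log_10(1/24) + 1/8·log_10(1/8) + 1/4·log_10(1/4) + 1/12·log_10(1/12) + 1/8·log_10(1/8) + 1/24·log_10(1/24)]
H(X,Y) = 0.8969 dits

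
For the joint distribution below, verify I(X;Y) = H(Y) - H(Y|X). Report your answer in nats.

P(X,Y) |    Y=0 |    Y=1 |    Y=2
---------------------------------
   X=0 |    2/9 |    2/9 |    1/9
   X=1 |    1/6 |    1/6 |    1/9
I(X;Y) = 0.0018 nats

Mutual information has multiple equivalent forms:
- I(X;Y) = H(X) - H(X|Y)
- I(X;Y) = H(Y) - H(Y|X)
- I(X;Y) = H(X) + H(Y) - H(X,Y)

Computing all quantities:
H(X) = 0.6870, H(Y) = 1.0688, H(X,Y) = 1.7540
H(X|Y) = 0.6852, H(Y|X) = 1.0670

Verification:
H(X) - H(X|Y) = 0.6870 - 0.6852 = 0.0018
H(Y) - H(Y|X) = 1.0688 - 1.0670 = 0.0018
H(X) + H(Y) - H(X,Y) = 0.6870 + 1.0688 - 1.7540 = 0.0018

All forms give I(X;Y) = 0.0018 nats. ✓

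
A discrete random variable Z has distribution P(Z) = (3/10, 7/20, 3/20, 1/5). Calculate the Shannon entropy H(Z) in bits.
1.9261 bits

Shannon entropy is H(X) = -Σ p(x) log p(x).

For P = (3/10, 7/20, 3/20, 1/5):
H = -3/10 × log_2(3/10) -7/20 × log_2(7/20) -3/20 × log_2(3/20) -1/5 × log_2(1/5)
H = 1.9261 bits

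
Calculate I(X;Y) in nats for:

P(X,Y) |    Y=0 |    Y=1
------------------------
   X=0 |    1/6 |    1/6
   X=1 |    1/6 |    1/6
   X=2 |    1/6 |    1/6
0.0000 nats

Mutual information: I(X;Y) = H(X) + H(Y) - H(X,Y)

Marginals:
P(X) = (1/3, 1/3, 1/3), H(X) = 1.0986 nats
P(Y) = (1/2, 1/2), H(Y) = 0.6931 nats

Joint entropy: H(X,Y) = 1.7918 nats

I(X;Y) = 1.0986 + 0.6931 - 1.7918 = 0.0000 nats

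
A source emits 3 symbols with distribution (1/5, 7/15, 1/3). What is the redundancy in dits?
0.0238 dits

Redundancy measures how far a source is from maximum entropy:
R = H_max - H(X)

Maximum entropy for 3 symbols: H_max = log_10(3) = 0.4771 dits
Actual entropy: H(X) = 0.4533 dits
Redundancy: R = 0.4771 - 0.4533 = 0.0238 dits

This redundancy represents potential for compression: the source could be compressed by 0.0238 dits per symbol.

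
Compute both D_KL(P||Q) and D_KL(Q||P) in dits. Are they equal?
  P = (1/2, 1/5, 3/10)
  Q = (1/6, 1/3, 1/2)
D_KL(P||Q) = 0.1276, D_KL(Q||P) = 0.1054

KL divergence is not symmetric: D_KL(P||Q) ≠ D_KL(Q||P) in general.

D_KL(P||Q) = 0.1276 dits
D_KL(Q||P) = 0.1054 dits

No, they are not equal!

This asymmetry is why KL divergence is not a true distance metric.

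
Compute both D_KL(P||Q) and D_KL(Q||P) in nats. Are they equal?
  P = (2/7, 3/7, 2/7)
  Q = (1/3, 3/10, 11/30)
D_KL(P||Q) = 0.0375, D_KL(Q||P) = 0.0359

KL divergence is not symmetric: D_KL(P||Q) ≠ D_KL(Q||P) in general.

D_KL(P||Q) = 0.0375 nats
D_KL(Q||P) = 0.0359 nats

No, they are not equal!

This asymmetry is why KL divergence is not a true distance metric.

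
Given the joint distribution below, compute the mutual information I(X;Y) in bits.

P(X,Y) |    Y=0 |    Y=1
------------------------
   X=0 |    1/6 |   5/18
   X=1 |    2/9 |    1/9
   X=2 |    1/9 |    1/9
0.0475 bits

Mutual information: I(X;Y) = H(X) + H(Y) - H(X,Y)

Marginals:
P(X) = (4/9, 1/3, 2/9), H(X) = 1.5305 bits
P(Y) = (1/2, 1/2), H(Y) = 1.0000 bits

Joint entropy: H(X,Y) = 2.4830 bits

I(X;Y) = 1.5305 + 1.0000 - 2.4830 = 0.0475 bits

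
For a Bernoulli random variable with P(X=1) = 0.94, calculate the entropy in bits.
0.3274 bits

The binary entropy function is:
H(p) = -p log(p) - (1-p) log(1-p)

H(0.94) = -0.94 × log_2(0.94) - 0.06 × log_2(0.06)
H(0.94) = 0.3274 bits

Note: Binary entropy is maximized at p=0.5 (H=1 bit) and minimized at p=0 or p=1 (H=0).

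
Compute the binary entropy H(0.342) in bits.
0.9267 bits

The binary entropy function is:
H(p) = -p log(p) - (1-p) log(1-p)

H(0.342) = -0.342 × log_2(0.342) - 0.658 × log_2(0.658)
H(0.342) = 0.9267 bits

Note: Binary entropy is maximized at p=0.5 (H=1 bit) and minimized at p=0 or p=1 (H=0).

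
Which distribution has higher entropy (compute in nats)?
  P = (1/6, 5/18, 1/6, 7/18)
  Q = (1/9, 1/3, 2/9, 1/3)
P

Computing entropies in nats:
H(P) = 1.3204
H(Q) = 1.3108

Distribution P has higher entropy.

Intuition: The distribution closer to uniform (more spread out) has higher entropy.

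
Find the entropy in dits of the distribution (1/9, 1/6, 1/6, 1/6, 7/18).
0.6546 dits

Shannon entropy is H(X) = -Σ p(x) log p(x).

For P = (1/9, 1/6, 1/6, 1/6, 7/18):
H = -1/9 × log_10(1/9) -1/6 × log_10(1/6) -1/6 × log_10(1/6) -1/6 × log_10(1/6) -7/18 × log_10(7/18)
H = 0.6546 dits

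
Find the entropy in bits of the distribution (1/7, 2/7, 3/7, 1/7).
1.8424 bits

Shannon entropy is H(X) = -Σ p(x) log p(x).

For P = (1/7, 2/7, 3/7, 1/7):
H = -1/7 × log_2(1/7) -2/7 × log_2(2/7) -3/7 × log_2(3/7) -1/7 × log_2(1/7)
H = 1.8424 bits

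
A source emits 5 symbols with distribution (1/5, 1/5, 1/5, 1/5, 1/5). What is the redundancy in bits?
0.0000 bits

Redundancy measures how far a source is from maximum entropy:
R = H_max - H(X)

Maximum entropy for 5 symbols: H_max = log_2(5) = 2.3219 bits
Actual entropy: H(X) = 2.3219 bits
Redundancy: R = 2.3219 - 2.3219 = 0.0000 bits

This redundancy represents potential for compression: the source could be compressed by 0.0000 bits per symbol.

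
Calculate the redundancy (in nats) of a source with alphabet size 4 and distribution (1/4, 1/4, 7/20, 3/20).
0.0411 nats

Redundancy measures how far a source is from maximum entropy:
R = H_max - H(X)

Maximum entropy for 4 symbols: H_max = log_e(4) = 1.3863 nats
Actual entropy: H(X) = 1.3452 nats
Redundancy: R = 1.3863 - 1.3452 = 0.0411 nats

This redundancy represents potential for compression: the source could be compressed by 0.0411 nats per symbol.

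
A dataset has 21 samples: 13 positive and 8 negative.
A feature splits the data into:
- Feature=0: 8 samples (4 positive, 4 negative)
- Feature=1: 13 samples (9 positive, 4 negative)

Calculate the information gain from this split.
0.0265 bits

Information Gain = H(Y) - H(Y|Feature)

Before split:
P(positive) = 13/21 = 0.6190
H(Y) = 0.9587 bits

After split:
Feature=0: H = 1.0000 bits (weight = 8/21)
Feature=1: H = 0.8905 bits (weight = 13/21)
H(Y|Feature) = (8/21)×1.0000 + (13/21)×0.8905 = 0.9322 bits

Information Gain = 0.9587 - 0.9322 = 0.0265 bits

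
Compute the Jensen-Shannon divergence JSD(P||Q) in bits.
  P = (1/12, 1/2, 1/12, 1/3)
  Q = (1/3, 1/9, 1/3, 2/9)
0.2205 bits

Jensen-Shannon divergence is:
JSD(P||Q) = 0.5 × D_KL(P||M) + 0.5 × D_KL(Q||M)
where M = 0.5 × (P + Q) is the mixture distribution.

M = 0.5 × (1/12, 1/2, 1/12, 1/3) + 0.5 × (1/3, 1/9, 1/3, 2/9) = (5/24, 11/36, 5/24, 5/18)

D_KL(P||M) = 0.2226 bits
D_KL(Q||M) = 0.2183 bits

JSD(P||Q) = 0.5 × 0.2226 + 0.5 × 0.2183 = 0.2205 bits

Unlike KL divergence, JSD is symmetric and bounded: 0 ≤ JSD ≤ log(2).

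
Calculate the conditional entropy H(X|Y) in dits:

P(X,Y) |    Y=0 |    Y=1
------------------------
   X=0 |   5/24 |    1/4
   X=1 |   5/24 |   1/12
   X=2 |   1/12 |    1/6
0.4429 dits

Using the chain rule: H(X|Y) = H(X,Y) - H(Y)

First, compute H(X,Y) = 0.7439 dits

Marginal P(Y) = (1/2, 1/2)
H(Y) = 0.3010 dits

H(X|Y) = H(X,Y) - H(Y) = 0.7439 - 0.3010 = 0.4429 dits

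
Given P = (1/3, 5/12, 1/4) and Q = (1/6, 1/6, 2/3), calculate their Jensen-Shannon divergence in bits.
0.1312 bits

Jensen-Shannon divergence is:
JSD(P||Q) = 0.5 × D_KL(P||M) + 0.5 × D_KL(Q||M)
where M = 0.5 × (P + Q) is the mixture distribution.

M = 0.5 × (1/3, 5/12, 1/4) + 0.5 × (1/6, 1/6, 2/3) = (1/4, 7/24, 11/24)

D_KL(P||M) = 0.1341 bits
D_KL(Q||M) = 0.1283 bits

JSD(P||Q) = 0.5 × 0.1341 + 0.5 × 0.1283 = 0.1312 bits

Unlike KL divergence, JSD is symmetric and bounded: 0 ≤ JSD ≤ log(2).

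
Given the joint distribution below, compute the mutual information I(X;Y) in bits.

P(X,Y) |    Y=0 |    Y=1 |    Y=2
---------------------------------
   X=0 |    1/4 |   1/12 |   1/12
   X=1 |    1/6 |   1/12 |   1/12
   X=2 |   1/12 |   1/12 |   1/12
0.0325 bits

Mutual information: I(X;Y) = H(X) + H(Y) - H(X,Y)

Marginals:
P(X) = (5/12, 1/3, 1/4), H(X) = 1.5546 bits
P(Y) = (1/2, 1/4, 1/4), H(Y) = 1.5000 bits

Joint entropy: H(X,Y) = 3.0221 bits

I(X;Y) = 1.5546 + 1.5000 - 3.0221 = 0.0325 bits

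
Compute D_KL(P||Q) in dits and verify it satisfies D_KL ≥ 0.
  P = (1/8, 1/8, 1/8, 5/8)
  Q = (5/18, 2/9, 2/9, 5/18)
0.1143 dits

KL divergence satisfies the Gibbs inequality: D_KL(P||Q) ≥ 0 for all distributions P, Q.

D_KL(P||Q) = Σ p(x) log(p(x)/q(x))
Term by term:
  x=0: 1/8 × log_10[(1/8)/(5/18)] = -0.0433
  x=1: 1/8 × log_10[(1/8)/(2/9)] = -0.0312
  x=2: 1/8 × log_10[(1/8)/(2/9)] = -0.0312
  x=3: 5/8 × log_10[(5/8)/(5/18)] = 0.2201
D_KL(P||Q) = 0.1143 dits

D_KL(P||Q) = 0.1143 ≥ 0 ✓

This non-negativity is a fundamental property: relative entropy cannot be negative because it measures how different Q is from P.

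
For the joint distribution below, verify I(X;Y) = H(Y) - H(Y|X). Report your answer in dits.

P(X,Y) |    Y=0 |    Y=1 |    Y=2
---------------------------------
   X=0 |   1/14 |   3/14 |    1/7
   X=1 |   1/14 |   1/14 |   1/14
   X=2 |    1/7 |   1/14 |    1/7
I(X;Y) = 0.0207 dits

Mutual information has multiple equivalent forms:
- I(X;Y) = H(X) - H(X|Y)
- I(X;Y) = H(Y) - H(Y|X)
- I(X;Y) = H(X) + H(Y) - H(X,Y)

Computing all quantities:
H(X) = 0.4608, H(Y) = 0.4748, H(X,Y) = 0.9149
H(X|Y) = 0.4400, H(Y|X) = 0.4541

Verification:
H(X) - H(X|Y) = 0.4608 - 0.4400 = 0.0207
H(Y) - H(Y|X) = 0.4748 - 0.4541 = 0.0207
H(X) + H(Y) - H(X,Y) = 0.4608 + 0.4748 - 0.9149 = 0.0207

All forms give I(X;Y) = 0.0207 dits. ✓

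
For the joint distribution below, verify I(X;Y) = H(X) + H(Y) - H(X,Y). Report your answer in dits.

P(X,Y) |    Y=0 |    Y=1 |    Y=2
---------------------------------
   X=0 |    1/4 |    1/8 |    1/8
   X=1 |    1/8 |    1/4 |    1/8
I(X;Y) = 0.0184 dits

Mutual information has multiple equivalent forms:
- I(X;Y) = H(X) - H(X|Y)
- I(X;Y) = H(Y) - H(Y|X)
- I(X;Y) = H(X) + H(Y) - H(X,Y)

Computing all quantities:
H(X) = 0.3010, H(Y) = 0.4700, H(X,Y) = 0.7526
H(X|Y) = 0.2826, H(Y|X) = 0.4515

Verification:
H(X) - H(X|Y) = 0.3010 - 0.2826 = 0.0184
H(Y) - H(Y|X) = 0.4700 - 0.4515 = 0.0184
H(X) + H(Y) - H(X,Y) = 0.3010 + 0.4700 - 0.7526 = 0.0184

All forms give I(X;Y) = 0.0184 dits. ✓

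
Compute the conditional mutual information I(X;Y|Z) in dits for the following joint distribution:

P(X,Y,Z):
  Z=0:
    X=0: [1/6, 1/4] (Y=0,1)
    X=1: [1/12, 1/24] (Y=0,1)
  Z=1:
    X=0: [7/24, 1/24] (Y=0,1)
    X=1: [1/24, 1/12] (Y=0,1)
0.0336 dits

Conditional mutual information: I(X;Y|Z) = H(X|Z) + H(Y|Z) - H(X,Y|Z)

H(Z) = 0.2995
H(X,Z) = 0.5432 → H(X|Z) = 0.2437
H(Y,Z) = 0.5785 → H(Y|Z) = 0.2790
H(X,Y,Z) = 0.7887 → H(X,Y|Z) = 0.4892

I(X;Y|Z) = 0.2437 + 0.2790 - 0.4892 = 0.0336 dits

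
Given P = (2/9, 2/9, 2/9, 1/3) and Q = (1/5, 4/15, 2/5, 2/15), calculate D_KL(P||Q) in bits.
0.2275 bits

KL divergence: D_KL(P||Q) = Σ p(x) log(p(x)/q(x))

Computing term by term:
  x=0: 2/9 × log_2[(2/9)/(1/5)] = 2/9 × 0.1520 = 0.0338
  x=1: 2/9 × log_2[(2/9)/(4/15)] = 2/9 × -0.2630 = -0.0585
  x=2: 2/9 × log_2[(2/9)/(2/5)] = 2/9 × -0.8480 = -0.1884
  x=3: 1/3 × log_2[(1/3)/(2/15)] = 1/3 × 1.3219 = 0.4406

D_KL(P||Q) = 0.2275 bits

Note: KL divergence is always non-negative and equals 0 iff P = Q.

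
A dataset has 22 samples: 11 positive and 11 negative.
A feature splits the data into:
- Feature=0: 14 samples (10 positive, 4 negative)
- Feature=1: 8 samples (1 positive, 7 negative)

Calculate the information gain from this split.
0.2531 bits

Information Gain = H(Y) - H(Y|Feature)

Before split:
P(positive) = 11/22 = 0.5000
H(Y) = 1.0000 bits

After split:
Feature=0: H = 0.8631 bits (weight = 14/22)
Feature=1: H = 0.5436 bits (weight = 8/22)
H(Y|Feature) = (14/22)×0.8631 + (8/22)×0.5436 = 0.7469 bits

Information Gain = 1.0000 - 0.7469 = 0.2531 bits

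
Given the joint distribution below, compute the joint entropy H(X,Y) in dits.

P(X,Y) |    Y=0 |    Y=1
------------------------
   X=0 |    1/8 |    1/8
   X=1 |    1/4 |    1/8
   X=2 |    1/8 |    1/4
0.7526 dits

Joint entropy is H(X,Y) = -Σ_{x,y} p(x,y) log p(x,y).

Summing over all non-zero entries:
H(X,Y) = -[1/8·log_10(1/8) + 1/8·log_10(1/8) + 1/4·log_10(1/4) + 1/8·log_10(1/8) + 1/8·log_10(1/8) + 1/4·log_10(1/4)]
H(X,Y) = 0.7526 dits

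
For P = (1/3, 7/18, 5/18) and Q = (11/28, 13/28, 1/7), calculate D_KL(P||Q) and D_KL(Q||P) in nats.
D_KL(P||Q) = 0.0610, D_KL(Q||P) = 0.0518

KL divergence is not symmetric: D_KL(P||Q) ≠ D_KL(Q||P) in general.

D_KL(P||Q) = 0.0610 nats
D_KL(Q||P) = 0.0518 nats

No, they are not equal!

This asymmetry is why KL divergence is not a true distance metric.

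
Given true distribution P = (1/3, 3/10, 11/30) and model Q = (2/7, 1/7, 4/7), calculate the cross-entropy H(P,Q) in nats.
1.2066 nats

Cross-entropy: H(P,Q) = -Σ p(x) log q(x)

Alternatively: H(P,Q) = H(P) + D_KL(P||Q)
H(P) = 1.0953 nats
D_KL(P||Q) = 0.1113 nats

H(P,Q) = 1.0953 + 0.1113 = 1.2066 nats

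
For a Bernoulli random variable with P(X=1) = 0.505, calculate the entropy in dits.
0.3010 dits

The binary entropy function is:
H(p) = -p log(p) - (1-p) log(1-p)

H(0.505) = -0.505 × log_10(0.505) - 0.495 × log_10(0.495)
H(0.505) = 0.3010 dits

Note: Binary entropy is maximized at p=0.5 (H=1 bit) and minimized at p=0 or p=1 (H=0).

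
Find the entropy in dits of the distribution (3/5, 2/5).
0.2923 dits

Shannon entropy is H(X) = -Σ p(x) log p(x).

For P = (3/5, 2/5):
H = -3/5 × log_10(3/5) -2/5 × log_10(2/5)
H = 0.2923 dits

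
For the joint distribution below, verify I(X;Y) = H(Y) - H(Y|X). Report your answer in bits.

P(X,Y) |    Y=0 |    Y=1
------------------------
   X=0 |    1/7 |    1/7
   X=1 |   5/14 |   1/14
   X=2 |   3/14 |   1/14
I(X;Y) = 0.0670 bits

Mutual information has multiple equivalent forms:
- I(X;Y) = H(X) - H(X|Y)
- I(X;Y) = H(Y) - H(Y|X)
- I(X;Y) = H(X) + H(Y) - H(X,Y)

Computing all quantities:
H(X) = 1.5567, H(Y) = 0.8631, H(X,Y) = 2.3527
H(X|Y) = 1.4896, H(Y|X) = 0.7961

Verification:
H(X) - H(X|Y) = 1.5567 - 1.4896 = 0.0670
H(Y) - H(Y|X) = 0.8631 - 0.7961 = 0.0670
H(X) + H(Y) - H(X,Y) = 1.5567 + 0.8631 - 2.3527 = 0.0670

All forms give I(X;Y) = 0.0670 bits. ✓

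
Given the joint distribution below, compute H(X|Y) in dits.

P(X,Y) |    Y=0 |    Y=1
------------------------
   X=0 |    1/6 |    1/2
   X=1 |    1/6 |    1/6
0.2632 dits

Using the chain rule: H(X|Y) = H(X,Y) - H(Y)

First, compute H(X,Y) = 0.5396 dits

Marginal P(Y) = (1/3, 2/3)
H(Y) = 0.2764 dits

H(X|Y) = H(X,Y) - H(Y) = 0.5396 - 0.2764 = 0.2632 dits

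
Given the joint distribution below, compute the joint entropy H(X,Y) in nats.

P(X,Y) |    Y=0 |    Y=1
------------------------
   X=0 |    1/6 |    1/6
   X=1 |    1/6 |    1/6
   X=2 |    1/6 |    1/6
1.7918 nats

Joint entropy is H(X,Y) = -Σ_{x,y} p(x,y) log p(x,y).

Summing over all non-zero entries:
H(X,Y) = -[1/6·log_e(1/6) + 1/6·log_e(1/6) + 1/6·log_e(1/6) + 1/6·log_e(1/6) + 1/6·log_e(1/6) + 1/6·log_e(1/6)]
H(X,Y) = 1.7918 nats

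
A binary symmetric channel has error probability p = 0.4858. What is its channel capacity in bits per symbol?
0.0006 bits

For a binary symmetric channel (BSC) with error probability p:
Capacity C = 1 - H(p) bits per symbol

where H(p) = -p log₂(p) - (1-p) log₂(1-p) is the binary entropy function.

H(0.4858) = 0.9994 bits
C = 1 - 0.9994 = 0.0006 bits per symbol

This means we can reliably transmit up to 0.0006 bits of information per channel use.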